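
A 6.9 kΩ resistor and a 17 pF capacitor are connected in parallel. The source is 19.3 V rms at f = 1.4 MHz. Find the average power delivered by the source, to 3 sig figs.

54.0 mW

ω = 2πf = 8.796e+06 rad/s
X_C = 1/(ωC) = 6690 Ω
Parallel: admittances add. Y = 1/R + jωC
Y = (0.000145 + j0.000150) S
|Y| = 0.000208 S → |Z| = 1/|Y| = 4800 Ω, ∠Z = −∠Y = -45.9°
I = V/|Z| = 4.02 mA
P = VI cos φ = 19.3 × 0.00402 × cos(-45.9°) = 54.0 mW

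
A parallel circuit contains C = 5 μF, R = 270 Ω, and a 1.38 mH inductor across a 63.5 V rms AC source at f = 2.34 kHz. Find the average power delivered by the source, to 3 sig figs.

14.9 W

ω = 2πf = 14700 rad/s
X_L = ωL = 20.3 Ω
X_C = 1/(ωC) = 13.6 Ω
Parallel: admittances add. Y = 1/R + 1/(jωL) + jωC
Y = (0.00370 + j0.0242) S
|Y| = 0.0245 S → |Z| = 1/|Y| = 40.8 Ω, ∠Z = −∠Y = -81.3°
I = V/|Z| = 1.56 A
P = VI cos φ = 63.5 × 1.56 × cos(-81.3°) = 14.9 W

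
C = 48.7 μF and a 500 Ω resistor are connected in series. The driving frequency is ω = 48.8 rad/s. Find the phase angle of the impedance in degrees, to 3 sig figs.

-40.1°

X_C = 1/(ωC) = 421 Ω
Z = 500 − j421 Ω
|Z| = √(500² + 421²) = 653 Ω
∠Z = arctan(-421/500) = -40.1°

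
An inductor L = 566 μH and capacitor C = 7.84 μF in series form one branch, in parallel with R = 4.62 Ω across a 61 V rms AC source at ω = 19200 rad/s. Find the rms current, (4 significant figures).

19.57 A

X_L = ωL = 10.87 Ω
X_C = 1/(ωC) = 6.643 Ω
Branch 1: Z₁ = R = 4.620 Ω
Branch 2 (series LC): Z₂ = j(X_L − X_C) = j4.224 Ω
Parallel: Z = Z₁Z₂/(Z₁+Z₂), |Z| = 3.117 Ω, ∠Z = 47.56°
I = V/|Z| = 61/3.117 = 19.57 A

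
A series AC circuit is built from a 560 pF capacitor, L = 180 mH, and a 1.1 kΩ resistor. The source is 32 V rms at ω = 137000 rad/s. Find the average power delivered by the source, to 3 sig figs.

X_L = ωL = 24700 Ω
X_C = 1/(ωC) = 13000 Ω
Net reactance X = X_L − X_C = 11600 Ω
Z = 1100 + j11600 Ω
|Z| = √(1100² + 11600²) = 11700 Ω
∠Z = arctan(11600/1100) = 84.6°
I = V/|Z| = 2.74 mA
P = VI cos φ = 32 × 0.00274 × cos(84.6°) = 8.26 mW

8.26 mW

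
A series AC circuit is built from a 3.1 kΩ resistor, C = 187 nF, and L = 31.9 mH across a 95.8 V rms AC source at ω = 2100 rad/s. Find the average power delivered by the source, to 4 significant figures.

X_L = ωL = 66.99 Ω
X_C = 1/(ωC) = 2546 Ω
Net reactance X = X_L − X_C = -2479 Ω
Z = 3100 − j2479 Ω
|Z| = √(3100² + 2479²) = 3970 Ω
∠Z = arctan(-2479/3100) = -38.65°
I = V/|Z| = 24.13 mA
P = VI cos φ = 95.8 × 0.02413 × cos(-38.65°) = 1.805 W

1.805 W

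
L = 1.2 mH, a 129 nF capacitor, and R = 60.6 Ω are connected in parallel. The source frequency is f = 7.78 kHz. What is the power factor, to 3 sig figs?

ω = 2πf = 48880 rad/s
X_L = ωL = 58.7 Ω
X_C = 1/(ωC) = 159 Ω
Parallel: admittances add. Y = 1/R + 1/(jωL) + jωC
Y = (0.0165 − j0.0107) S
|Y| = 0.0197 S → |Z| = 1/|Y| = 50.8 Ω, ∠Z = −∠Y = 33.1°
cos φ = cos(33.1°) = 0.838

0.838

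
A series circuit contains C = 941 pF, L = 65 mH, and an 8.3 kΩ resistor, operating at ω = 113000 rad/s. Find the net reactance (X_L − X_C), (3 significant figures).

X_L = ωL = 7340 Ω
X_C = 1/(ωC) = 9400 Ω
X = 7340 − 9400 = -2060 Ω

-2060 Ω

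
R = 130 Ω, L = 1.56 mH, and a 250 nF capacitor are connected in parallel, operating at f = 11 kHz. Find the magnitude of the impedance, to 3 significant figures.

90.1 Ω

ω = 2πf = 69120 rad/s
X_L = ωL = 108 Ω
X_C = 1/(ωC) = 57.9 Ω
Parallel: admittances add. Y = 1/R + 1/(jωL) + jωC
Y = (0.00769 + j0.00800) S
|Y| = 0.0111 S → |Z| = 1/|Y| = 90.1 Ω, ∠Z = −∠Y = -46.1°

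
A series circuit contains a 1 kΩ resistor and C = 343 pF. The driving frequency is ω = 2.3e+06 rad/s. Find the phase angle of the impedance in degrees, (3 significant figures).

-51.7°

X_C = 1/(ωC) = 1270 Ω
Z = 1000 − j1270 Ω
|Z| = √(1000² + 1270²) = 1610 Ω
∠Z = arctan(-1270/1000) = -51.7°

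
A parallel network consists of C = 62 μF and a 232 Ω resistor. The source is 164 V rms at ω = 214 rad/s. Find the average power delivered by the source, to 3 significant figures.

X_C = 1/(ωC) = 75.4 Ω
Parallel: admittances add. Y = 1/R + jωC
Y = (0.00431 + j0.0133) S
|Y| = 0.0140 S → |Z| = 1/|Y| = 71.7 Ω, ∠Z = −∠Y = -72.0°
I = V/|Z| = 2.29 A
P = VI cos φ = 164 × 2.29 × cos(-72.0°) = 116 W

116 W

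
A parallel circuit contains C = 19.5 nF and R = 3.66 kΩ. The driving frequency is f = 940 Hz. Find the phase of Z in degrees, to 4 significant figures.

-22.86°

ω = 2πf = 5906 rad/s
X_C = 1/(ωC) = 8683 Ω
Parallel: admittances add. Y = 1/R + jωC
Y = (0.0002732 + j0.0001152) S
|Y| = 0.0002965 S → |Z| = 1/|Y| = 3373 Ω, ∠Z = −∠Y = -22.86°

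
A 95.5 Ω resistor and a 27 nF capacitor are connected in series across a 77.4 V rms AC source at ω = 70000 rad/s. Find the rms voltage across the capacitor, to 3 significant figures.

76.2 V

X_C = 1/(ωC) = 529 Ω
Z = 95.5 − j529 Ω
|Z| = √(95.5² + 529²) = 538 Ω
I = V/|Z| = 144 mA
V_C = I·|Z_C| = 0.144 × 529 = 76.2 V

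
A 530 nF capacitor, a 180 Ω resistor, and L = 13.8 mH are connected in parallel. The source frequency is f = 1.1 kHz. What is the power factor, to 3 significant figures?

ω = 2πf = 6912 rad/s
X_L = ωL = 95.4 Ω
X_C = 1/(ωC) = 273 Ω
Parallel: admittances add. Y = 1/R + 1/(jωL) + jωC
Y = (0.00556 − j0.00682) S
|Y| = 0.00880 S → |Z| = 1/|Y| = 114 Ω, ∠Z = −∠Y = 50.8°
cos φ = cos(50.8°) = 0.631

0.631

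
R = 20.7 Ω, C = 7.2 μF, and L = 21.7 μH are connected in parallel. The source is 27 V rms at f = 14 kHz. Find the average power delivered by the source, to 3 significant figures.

ω = 2πf = 87960 rad/s
X_L = ωL = 1.91 Ω
X_C = 1/(ωC) = 1.58 Ω
Parallel: admittances add. Y = 1/R + 1/(jωL) + jωC
Y = (0.0483 + j0.109) S
|Y| = 0.120 S → |Z| = 1/|Y| = 8.36 Ω, ∠Z = −∠Y = -66.2°
I = V/|Z| = 3.23 A
P = VI cos φ = 27 × 3.23 × cos(-66.2°) = 35.2 W

35.2 W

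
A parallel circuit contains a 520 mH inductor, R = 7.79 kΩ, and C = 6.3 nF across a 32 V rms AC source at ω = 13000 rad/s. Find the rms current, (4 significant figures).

4.619 mA

X_L = ωL = 6760 Ω
X_C = 1/(ωC) = 12210 Ω
Parallel: admittances add. Y = 1/R + 1/(jωL) + jωC
Y = (0.0001284 − j6.603e-05) S
|Y| = 0.0001444 S → |Z| = 1/|Y| = 6927 Ω, ∠Z = −∠Y = 27.22°
I = V/|Z| = 32/6927 = 4.619 mA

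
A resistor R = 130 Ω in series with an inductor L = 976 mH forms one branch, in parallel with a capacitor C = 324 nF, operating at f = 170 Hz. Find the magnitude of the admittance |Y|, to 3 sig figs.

ω = 2πf = 1068 rad/s
X_L = ωL = 1040 Ω
X_C = 1/(ωC) = 2890 Ω
Branch 1 (R+jX_L): Z₁ = 130 + j1040 Ω, |Z₁| = 1050 Ω
Branch 2 (−jX_C): Z₂ = −j2890 Ω
Parallel: Z = Z₁Z₂/(Z₁+Z₂), |Z| = 1640 Ω, ∠Z = 78.9°
|Y| = 1/|Z| = 610 μS

610 μS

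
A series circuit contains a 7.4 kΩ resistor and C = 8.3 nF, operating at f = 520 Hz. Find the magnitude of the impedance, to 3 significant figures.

37600 Ω

ω = 2πf = 3267 rad/s
X_C = 1/(ωC) = 36900 Ω
Z = 7400 − j36900 Ω
|Z| = √(7400² + 36900²) = 37600 Ω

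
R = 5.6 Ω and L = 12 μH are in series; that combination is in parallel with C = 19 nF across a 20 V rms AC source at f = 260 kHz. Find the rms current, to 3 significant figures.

420 mA

ω = 2πf = 1.634e+06 rad/s
X_L = ωL = 19.6 Ω
X_C = 1/(ωC) = 32.2 Ω
Branch 1 (R+jX_L): Z₁ = 5.60 + j19.6 Ω, |Z₁| = 20.4 Ω
Branch 2 (−jX_C): Z₂ = −j32.2 Ω
Parallel: Z = Z₁Z₂/(Z₁+Z₂), |Z| = 47.6 Ω, ∠Z = 50.1°
I = V/|Z| = 20/47.6 = 420 mA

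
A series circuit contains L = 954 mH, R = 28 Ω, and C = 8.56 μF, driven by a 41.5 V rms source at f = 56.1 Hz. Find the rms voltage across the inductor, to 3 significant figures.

ω = 2πf = 352.5 rad/s
X_L = ωL = 336 Ω
X_C = 1/(ωC) = 331 Ω
Net reactance X = X_L − X_C = 4.85 Ω
Z = 28.0 + j4.85 Ω
|Z| = √(28.0² + 4.85²) = 28.4 Ω
I = V/|Z| = 1.46 A
V_L = I·|Z_L| = 1.46 × 336 = 491 V

491 V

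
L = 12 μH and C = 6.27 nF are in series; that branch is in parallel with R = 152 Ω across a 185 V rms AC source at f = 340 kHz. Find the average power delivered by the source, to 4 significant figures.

ω = 2πf = 2.136e+06 rad/s
X_L = ωL = 25.64 Ω
X_C = 1/(ωC) = 74.66 Ω
Branch 1: Z₁ = R = 152.0 Ω
Branch 2 (series LC): Z₂ = j(X_L − X_C) = −j49.02 Ω
Parallel: Z = Z₁Z₂/(Z₁+Z₂), |Z| = 46.66 Ω, ∠Z = -72.12°
I = V/|Z| = 3.965 A
P = VI cos φ = 185 × 3.965 × cos(-72.12°) = 225.2 W

225.2 W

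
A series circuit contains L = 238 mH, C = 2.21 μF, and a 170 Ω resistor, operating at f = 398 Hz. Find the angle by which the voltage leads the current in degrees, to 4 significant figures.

ω = 2πf = 2501 rad/s
X_L = ωL = 595.2 Ω
X_C = 1/(ωC) = 180.9 Ω
Net reactance X = X_L − X_C = 414.2 Ω
Z = 170.0 + j414.2 Ω
|Z| = √(170.0² + 414.2²) = 447.8 Ω
∠Z = arctan(414.2/170.0) = 67.69°

67.69°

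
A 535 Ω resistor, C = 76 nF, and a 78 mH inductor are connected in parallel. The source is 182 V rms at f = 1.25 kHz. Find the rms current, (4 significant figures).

ω = 2πf = 7854 rad/s
X_L = ωL = 612.6 Ω
X_C = 1/(ωC) = 1675 Ω
Parallel: admittances add. Y = 1/R + 1/(jωL) + jωC
Y = (0.001869 − j0.001035) S
|Y| = 0.002137 S → |Z| = 1/|Y| = 468.0 Ω, ∠Z = −∠Y = 28.99°
I = V/|Z| = 182/468.0 = 388.9 mA

388.9 mA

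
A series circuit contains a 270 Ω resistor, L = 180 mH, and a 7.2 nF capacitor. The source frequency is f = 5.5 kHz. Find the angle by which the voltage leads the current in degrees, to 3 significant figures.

83.0°

ω = 2πf = 34560 rad/s
X_L = ωL = 6220 Ω
X_C = 1/(ωC) = 4020 Ω
Net reactance X = X_L − X_C = 2200 Ω
Z = 270 + j2200 Ω
|Z| = √(270² + 2200²) = 2220 Ω
∠Z = arctan(2200/270) = 83.0°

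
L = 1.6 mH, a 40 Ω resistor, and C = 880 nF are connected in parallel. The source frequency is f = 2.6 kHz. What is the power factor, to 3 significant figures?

ω = 2πf = 16340 rad/s
X_L = ωL = 26.1 Ω
X_C = 1/(ωC) = 69.6 Ω
Parallel: admittances add. Y = 1/R + 1/(jωL) + jωC
Y = (0.0250 − j0.0239) S
|Y| = 0.0346 S → |Z| = 1/|Y| = 28.9 Ω, ∠Z = −∠Y = 43.7°
cos φ = cos(43.7°) = 0.723

0.723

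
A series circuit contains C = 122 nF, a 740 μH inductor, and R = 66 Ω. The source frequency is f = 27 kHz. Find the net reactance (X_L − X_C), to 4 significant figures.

ω = 2πf = 169600 rad/s
X_L = ωL = 125.5 Ω
X_C = 1/(ωC) = 48.32 Ω
X = 125.5 − 48.32 = 77.22 Ω

77.22 Ω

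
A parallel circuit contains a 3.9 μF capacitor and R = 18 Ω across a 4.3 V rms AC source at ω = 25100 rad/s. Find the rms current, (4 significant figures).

X_C = 1/(ωC) = 10.22 Ω
Parallel: admittances add. Y = 1/R + jωC
Y = (0.05556 + j0.09789) S
|Y| = 0.1126 S → |Z| = 1/|Y| = 8.884 Ω, ∠Z = −∠Y = -60.42°
I = V/|Z| = 4.3/8.884 = 484.0 mA

484.0 mA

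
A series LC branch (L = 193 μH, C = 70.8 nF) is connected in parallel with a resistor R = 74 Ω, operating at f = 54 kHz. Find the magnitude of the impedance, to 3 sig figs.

22.7 Ω

ω = 2πf = 339300 rad/s
X_L = ωL = 65.5 Ω
X_C = 1/(ωC) = 41.6 Ω
Branch 1: Z₁ = R = 74.0 Ω
Branch 2 (series LC): Z₂ = j(X_L − X_C) = j23.9 Ω
Parallel: Z = Z₁Z₂/(Z₁+Z₂), |Z| = 22.7 Ω, ∠Z = 72.1°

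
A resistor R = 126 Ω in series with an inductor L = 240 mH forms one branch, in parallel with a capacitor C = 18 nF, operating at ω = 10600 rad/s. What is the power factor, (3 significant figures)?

0.0960

X_L = ωL = 2540 Ω
X_C = 1/(ωC) = 5240 Ω
Branch 1 (R+jX_L): Z₁ = 126 + j2540 Ω, |Z₁| = 2550 Ω
Branch 2 (−jX_C): Z₂ = −j5240 Ω
Parallel: Z = Z₁Z₂/(Z₁+Z₂), |Z| = 4940 Ω, ∠Z = 84.5°
cos φ = cos(84.5°) = 0.0960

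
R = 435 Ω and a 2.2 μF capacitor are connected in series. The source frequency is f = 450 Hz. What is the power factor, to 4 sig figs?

0.9380

ω = 2πf = 2827 rad/s
X_C = 1/(ωC) = 160.8 Ω
Z = 435.0 − j160.8 Ω
|Z| = √(435.0² + 160.8²) = 463.8 Ω
∠Z = arctan(-160.8/435.0) = -20.28°
cos φ = cos(-20.28°) = 0.9380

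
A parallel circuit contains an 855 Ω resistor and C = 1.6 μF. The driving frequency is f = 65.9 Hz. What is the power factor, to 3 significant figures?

0.870

ω = 2πf = 414.1 rad/s
X_C = 1/(ωC) = 1510 Ω
Parallel: admittances add. Y = 1/R + jωC
Y = (0.00117 + j0.000662) S
|Y| = 0.00134 S → |Z| = 1/|Y| = 744 Ω, ∠Z = −∠Y = -29.5°
cos φ = cos(-29.5°) = 0.870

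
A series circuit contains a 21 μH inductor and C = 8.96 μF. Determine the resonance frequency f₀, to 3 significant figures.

ω₀ = 1/√(LC) = 1/√(2.1e-05 × 8.96e-06) = 72900 rad/s
f₀ = ω₀/(2π) = 11.6 kHz

11.6 kHz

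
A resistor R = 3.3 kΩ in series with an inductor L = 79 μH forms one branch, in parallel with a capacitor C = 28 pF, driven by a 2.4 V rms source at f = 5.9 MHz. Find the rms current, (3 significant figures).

2.17 mA

ω = 2πf = 3.707e+07 rad/s
X_L = ωL = 2930 Ω
X_C = 1/(ωC) = 963 Ω
Branch 1 (R+jX_L): Z₁ = 3300 + j2930 Ω, |Z₁| = 4410 Ω
Branch 2 (−jX_C): Z₂ = −j963 Ω
Parallel: Z = Z₁Z₂/(Z₁+Z₂), |Z| = 1110 Ω, ∠Z = -79.2°
I = V/|Z| = 2.4/1110 = 2.17 mA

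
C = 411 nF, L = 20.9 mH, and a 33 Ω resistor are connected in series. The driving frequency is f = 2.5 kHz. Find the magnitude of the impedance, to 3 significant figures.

ω = 2πf = 15710 rad/s
X_L = ωL = 328 Ω
X_C = 1/(ωC) = 155 Ω
Net reactance X = X_L − X_C = 173 Ω
Z = 33.0 + j173 Ω
|Z| = √(33.0² + 173²) = 177 Ω

177 Ω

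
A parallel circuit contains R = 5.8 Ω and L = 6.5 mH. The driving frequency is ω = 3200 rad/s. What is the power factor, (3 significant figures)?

X_L = ωL = 20.8 Ω
Parallel: admittances add. Y = 1/R + 1/(jωL)
Y = (0.172 − j0.0481) S
|Y| = 0.179 S → |Z| = 1/|Y| = 5.59 Ω, ∠Z = −∠Y = 15.6°
cos φ = cos(15.6°) = 0.963

0.963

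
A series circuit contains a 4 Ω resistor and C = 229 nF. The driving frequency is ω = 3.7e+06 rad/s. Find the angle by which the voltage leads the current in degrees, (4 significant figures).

-16.44°

X_C = 1/(ωC) = 1.180 Ω
Z = 4.000 − j1.180 Ω
|Z| = √(4.000² + 1.180²) = 4.170 Ω
∠Z = arctan(-1.180/4.000) = -16.44°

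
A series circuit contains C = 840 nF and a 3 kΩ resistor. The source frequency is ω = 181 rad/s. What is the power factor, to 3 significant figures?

X_C = 1/(ωC) = 6580 Ω
Z = 3000 − j6580 Ω
|Z| = √(3000² + 6580²) = 7230 Ω
∠Z = arctan(-6580/3000) = -65.5°
cos φ = cos(-65.5°) = 0.415

0.415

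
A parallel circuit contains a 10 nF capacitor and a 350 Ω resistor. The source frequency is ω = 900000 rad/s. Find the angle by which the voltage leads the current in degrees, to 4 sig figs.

X_C = 1/(ωC) = 111.1 Ω
Parallel: admittances add. Y = 1/R + jωC
Y = (0.002857 + j0.009000) S
|Y| = 0.009443 S → |Z| = 1/|Y| = 105.9 Ω, ∠Z = −∠Y = -72.39°

-72.39°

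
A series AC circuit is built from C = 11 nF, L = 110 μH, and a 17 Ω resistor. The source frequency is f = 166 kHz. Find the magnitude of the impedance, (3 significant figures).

ω = 2πf = 1.043e+06 rad/s
X_L = ωL = 115 Ω
X_C = 1/(ωC) = 87.2 Ω
Net reactance X = X_L − X_C = 27.6 Ω
Z = 17.0 + j27.6 Ω
|Z| = √(17.0² + 27.6²) = 32.4 Ω

32.4 Ω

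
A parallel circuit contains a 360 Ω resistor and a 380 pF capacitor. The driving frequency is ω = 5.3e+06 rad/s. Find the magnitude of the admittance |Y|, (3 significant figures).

3.43 mS

X_C = 1/(ωC) = 497 Ω
Parallel: admittances add. Y = 1/R + jωC
Y = (0.00278 + j0.00201) S
|Y| = 0.00343 S → |Z| = 1/|Y| = 291 Ω, ∠Z = −∠Y = -35.9°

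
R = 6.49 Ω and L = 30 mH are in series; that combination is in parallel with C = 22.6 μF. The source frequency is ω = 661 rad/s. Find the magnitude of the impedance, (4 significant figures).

29.37 Ω

X_L = ωL = 19.83 Ω
X_C = 1/(ωC) = 66.94 Ω
Branch 1 (R+jX_L): Z₁ = 6.490 + j19.83 Ω, |Z₁| = 20.87 Ω
Branch 2 (−jX_C): Z₂ = −j66.94 Ω
Parallel: Z = Z₁Z₂/(Z₁+Z₂), |Z| = 29.37 Ω, ∠Z = 64.03°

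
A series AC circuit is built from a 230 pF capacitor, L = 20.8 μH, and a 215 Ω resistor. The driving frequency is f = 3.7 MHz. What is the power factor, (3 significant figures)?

ω = 2πf = 2.325e+07 rad/s
X_L = ωL = 484 Ω
X_C = 1/(ωC) = 187 Ω
Net reactance X = X_L − X_C = 297 Ω
Z = 215 + j297 Ω
|Z| = √(215² + 297²) = 366 Ω
∠Z = arctan(297/215) = 54.1°
cos φ = cos(54.1°) = 0.587

0.587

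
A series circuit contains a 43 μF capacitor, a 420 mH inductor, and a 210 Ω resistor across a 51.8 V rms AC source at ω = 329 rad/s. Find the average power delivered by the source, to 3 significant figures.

11.6 W

X_L = ωL = 138 Ω
X_C = 1/(ωC) = 70.7 Ω
Net reactance X = X_L − X_C = 67.5 Ω
Z = 210 + j67.5 Ω
|Z| = √(210² + 67.5²) = 221 Ω
∠Z = arctan(67.5/210) = 17.8°
I = V/|Z| = 235 mA
P = VI cos φ = 51.8 × 0.235 × cos(17.8°) = 11.6 W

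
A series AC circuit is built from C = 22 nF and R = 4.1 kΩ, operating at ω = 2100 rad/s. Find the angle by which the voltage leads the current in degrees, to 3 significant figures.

X_C = 1/(ωC) = 21600 Ω
Z = 4100 − j21600 Ω
|Z| = √(4100² + 21600²) = 22000 Ω
∠Z = arctan(-21600/4100) = -79.3°

-79.3°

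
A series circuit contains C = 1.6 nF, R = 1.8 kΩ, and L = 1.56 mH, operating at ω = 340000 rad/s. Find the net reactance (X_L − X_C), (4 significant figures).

-1308 Ω

X_L = ωL = 530.4 Ω
X_C = 1/(ωC) = 1838 Ω
X = 530.4 − 1838 = -1308 Ω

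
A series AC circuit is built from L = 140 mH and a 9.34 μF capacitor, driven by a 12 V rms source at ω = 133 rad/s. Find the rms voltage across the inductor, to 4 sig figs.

0.2841 V

X_L = ωL = 18.62 Ω
X_C = 1/(ωC) = 805.0 Ω
Net reactance X = X_L − X_C = -786.4 Ω
Z = − j786.4 Ω
|Z| = √(0² + 786.4²) = 786.4 Ω
I = V/|Z| = 15.26 mA
V_L = I·|Z_L| = 0.01526 × 18.62 = 0.2841 V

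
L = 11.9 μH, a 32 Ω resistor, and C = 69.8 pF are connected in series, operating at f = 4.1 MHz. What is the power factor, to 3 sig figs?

ω = 2πf = 2.576e+07 rad/s
X_L = ωL = 307 Ω
X_C = 1/(ωC) = 556 Ω
Net reactance X = X_L − X_C = -250 Ω
Z = 32.0 − j250 Ω
|Z| = √(32.0² + 250²) = 252 Ω
∠Z = arctan(-250/32.0) = -82.7°
cos φ = cos(-82.7°) = 0.127

0.127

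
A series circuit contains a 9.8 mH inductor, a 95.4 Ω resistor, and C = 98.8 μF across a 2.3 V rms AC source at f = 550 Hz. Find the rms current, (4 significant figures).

22.93 mA

ω = 2πf = 3456 rad/s
X_L = ωL = 33.87 Ω
X_C = 1/(ωC) = 2.929 Ω
Net reactance X = X_L − X_C = 30.94 Ω
Z = 95.40 + j30.94 Ω
|Z| = √(95.40² + 30.94²) = 100.3 Ω
I = V/|Z| = 2.3/100.3 = 22.93 mA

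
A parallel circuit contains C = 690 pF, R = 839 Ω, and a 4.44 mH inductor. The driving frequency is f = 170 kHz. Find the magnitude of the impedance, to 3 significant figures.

768 Ω

ω = 2πf = 1.068e+06 rad/s
X_L = ωL = 4740 Ω
X_C = 1/(ωC) = 1360 Ω
Parallel: admittances add. Y = 1/R + 1/(jωL) + jωC
Y = (0.00119 + j0.000526) S
|Y| = 0.00130 S → |Z| = 1/|Y| = 768 Ω, ∠Z = −∠Y = -23.8°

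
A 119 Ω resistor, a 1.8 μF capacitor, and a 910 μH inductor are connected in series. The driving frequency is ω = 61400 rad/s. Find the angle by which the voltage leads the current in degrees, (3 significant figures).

21.5°

X_L = ωL = 55.9 Ω
X_C = 1/(ωC) = 9.05 Ω
Net reactance X = X_L − X_C = 46.8 Ω
Z = 119 + j46.8 Ω
|Z| = √(119² + 46.8²) = 128 Ω
∠Z = arctan(46.8/119) = 21.5°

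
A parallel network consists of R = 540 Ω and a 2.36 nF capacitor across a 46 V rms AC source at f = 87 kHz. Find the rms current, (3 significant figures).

ω = 2πf = 546600 rad/s
X_C = 1/(ωC) = 775 Ω
Parallel: admittances add. Y = 1/R + jωC
Y = (0.00185 + j0.00129) S
|Y| = 0.00226 S → |Z| = 1/|Y| = 443 Ω, ∠Z = −∠Y = -34.9°
I = V/|Z| = 46/443 = 104 mA

104 mA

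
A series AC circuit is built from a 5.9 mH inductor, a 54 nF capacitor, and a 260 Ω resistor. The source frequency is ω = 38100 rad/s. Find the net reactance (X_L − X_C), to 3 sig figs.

X_L = ωL = 225 Ω
X_C = 1/(ωC) = 486 Ω
X = 225 − 486 = -261 Ω

-261 Ω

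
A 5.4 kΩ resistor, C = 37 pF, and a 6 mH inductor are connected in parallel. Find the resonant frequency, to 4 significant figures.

ω₀ = 1/√(LC) = 1/√(0.006 × 3.7e-11) = 2.122e+06 rad/s
f₀ = ω₀/(2π) = 337.8 kHz

337.8 kHz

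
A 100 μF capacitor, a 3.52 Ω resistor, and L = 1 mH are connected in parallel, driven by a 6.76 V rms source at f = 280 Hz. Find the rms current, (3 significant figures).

3.28 A

ω = 2πf = 1759 rad/s
X_L = ωL = 1.76 Ω
X_C = 1/(ωC) = 5.68 Ω
Parallel: admittances add. Y = 1/R + 1/(jωL) + jωC
Y = (0.284 − j0.392) S
|Y| = 0.485 S → |Z| = 1/|Y| = 2.06 Ω, ∠Z = −∠Y = 54.1°
I = V/|Z| = 6.76/2.06 = 3.28 A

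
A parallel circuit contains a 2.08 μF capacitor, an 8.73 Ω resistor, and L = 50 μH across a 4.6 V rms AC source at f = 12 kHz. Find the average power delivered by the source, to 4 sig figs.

ω = 2πf = 75400 rad/s
X_L = ωL = 3.770 Ω
X_C = 1/(ωC) = 6.376 Ω
Parallel: admittances add. Y = 1/R + 1/(jωL) + jωC
Y = (0.1145 − j0.1084) S
|Y| = 0.1577 S → |Z| = 1/|Y| = 6.340 Ω, ∠Z = −∠Y = 43.43°
I = V/|Z| = 725.5 mA
P = VI cos φ = 4.6 × 0.7255 × cos(43.43°) = 2.424 W

2.424 W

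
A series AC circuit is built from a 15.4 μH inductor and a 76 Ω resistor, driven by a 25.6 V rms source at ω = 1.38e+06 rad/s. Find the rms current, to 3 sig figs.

X_L = ωL = 21.3 Ω
Z = 76.0 + j21.3 Ω
|Z| = √(76.0² + 21.3²) = 78.9 Ω
I = V/|Z| = 25.6/78.9 = 324 mA

324 mA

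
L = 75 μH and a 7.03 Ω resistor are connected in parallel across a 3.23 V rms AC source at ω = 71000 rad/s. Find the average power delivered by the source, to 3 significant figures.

1.48 W

X_L = ωL = 5.32 Ω
Parallel: admittances add. Y = 1/R + 1/(jωL)
Y = (0.142 − j0.188) S
|Y| = 0.236 S → |Z| = 1/|Y| = 4.24 Ω, ∠Z = −∠Y = 52.9°
I = V/|Z| = 761 mA
P = VI cos φ = 3.23 × 0.761 × cos(52.9°) = 1.48 W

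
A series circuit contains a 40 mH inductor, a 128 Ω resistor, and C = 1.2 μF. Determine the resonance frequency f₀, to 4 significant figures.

ω₀ = 1/√(LC) = 1/√(0.04 × 1.2e-06) = 4564 rad/s
f₀ = ω₀/(2π) = 726.4 Hz

726.4 Hz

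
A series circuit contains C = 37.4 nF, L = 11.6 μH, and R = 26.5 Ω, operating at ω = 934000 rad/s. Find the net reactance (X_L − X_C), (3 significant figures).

X_L = ωL = 10.8 Ω
X_C = 1/(ωC) = 28.6 Ω
X = 10.8 − 28.6 = -17.8 Ω

-17.8 Ω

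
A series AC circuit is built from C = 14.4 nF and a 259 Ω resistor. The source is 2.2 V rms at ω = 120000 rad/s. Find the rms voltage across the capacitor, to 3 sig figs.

X_C = 1/(ωC) = 579 Ω
Z = 259 − j579 Ω
|Z| = √(259² + 579²) = 634 Ω
I = V/|Z| = 3.47 mA
V_C = I·|Z_C| = 0.00347 × 579 = 2.01 V

2.01 V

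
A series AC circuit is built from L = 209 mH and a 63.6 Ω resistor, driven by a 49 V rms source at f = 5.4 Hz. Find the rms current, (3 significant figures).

766 mA

ω = 2πf = 33.93 rad/s
X_L = ωL = 7.09 Ω
Z = 63.6 + j7.09 Ω
|Z| = √(63.6² + 7.09²) = 64.0 Ω
I = V/|Z| = 49/64.0 = 766 mA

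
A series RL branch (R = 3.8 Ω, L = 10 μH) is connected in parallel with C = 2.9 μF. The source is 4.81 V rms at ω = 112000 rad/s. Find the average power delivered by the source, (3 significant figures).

5.60 W

X_L = ωL = 1.12 Ω
X_C = 1/(ωC) = 3.08 Ω
Branch 1 (R+jX_L): Z₁ = 3.80 + j1.12 Ω, |Z₁| = 3.96 Ω
Branch 2 (−jX_C): Z₂ = −j3.08 Ω
Parallel: Z = Z₁Z₂/(Z₁+Z₂), |Z| = 2.85 Ω, ∠Z = -46.3°
I = V/|Z| = 1.69 A
P = VI cos φ = 4.81 × 1.69 × cos(-46.3°) = 5.60 W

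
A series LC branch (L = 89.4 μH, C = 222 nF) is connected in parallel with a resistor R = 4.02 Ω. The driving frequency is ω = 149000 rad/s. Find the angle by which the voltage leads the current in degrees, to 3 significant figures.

X_L = ωL = 13.3 Ω
X_C = 1/(ωC) = 30.2 Ω
Branch 1: Z₁ = R = 4.02 Ω
Branch 2 (series LC): Z₂ = j(X_L − X_C) = −j16.9 Ω
Parallel: Z = Z₁Z₂/(Z₁+Z₂), |Z| = 3.91 Ω, ∠Z = -13.4°

-13.4°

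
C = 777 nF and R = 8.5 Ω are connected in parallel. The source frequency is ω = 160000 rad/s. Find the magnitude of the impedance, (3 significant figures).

X_C = 1/(ωC) = 8.04 Ω
Parallel: admittances add. Y = 1/R + jωC
Y = (0.118 + j0.124) S
|Y| = 0.171 S → |Z| = 1/|Y| = 5.84 Ω, ∠Z = −∠Y = -46.6°

5.84 Ω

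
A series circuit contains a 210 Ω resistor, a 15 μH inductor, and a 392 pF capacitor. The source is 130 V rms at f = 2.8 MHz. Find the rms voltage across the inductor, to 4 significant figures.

142.2 V

ω = 2πf = 1.759e+07 rad/s
X_L = ωL = 263.9 Ω
X_C = 1/(ωC) = 145.0 Ω
Net reactance X = X_L − X_C = 118.9 Ω
Z = 210.0 + j118.9 Ω
|Z| = √(210.0² + 118.9²) = 241.3 Ω
I = V/|Z| = 538.7 mA
V_L = I·|Z_L| = 0.5387 × 263.9 = 142.2 V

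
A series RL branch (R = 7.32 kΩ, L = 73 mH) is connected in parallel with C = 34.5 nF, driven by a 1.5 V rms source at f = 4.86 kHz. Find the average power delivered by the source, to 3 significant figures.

281 μW

ω = 2πf = 30540 rad/s
X_L = ωL = 2230 Ω
X_C = 1/(ωC) = 949 Ω
Branch 1 (R+jX_L): Z₁ = 7320 + j2230 Ω, |Z₁| = 7650 Ω
Branch 2 (−jX_C): Z₂ = −j949 Ω
Parallel: Z = Z₁Z₂/(Z₁+Z₂), |Z| = 977 Ω, ∠Z = -83.0°
I = V/|Z| = 1.53 mA
P = VI cos φ = 1.5 × 0.00153 × cos(-83.0°) = 281 μW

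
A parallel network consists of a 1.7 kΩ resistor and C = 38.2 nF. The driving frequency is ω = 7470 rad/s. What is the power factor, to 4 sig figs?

X_C = 1/(ωC) = 3504 Ω
Parallel: admittances add. Y = 1/R + jωC
Y = (0.0005882 + j0.0002854) S
|Y| = 0.0006538 S → |Z| = 1/|Y| = 1530 Ω, ∠Z = −∠Y = -25.88°
cos φ = cos(-25.88°) = 0.8997

0.8997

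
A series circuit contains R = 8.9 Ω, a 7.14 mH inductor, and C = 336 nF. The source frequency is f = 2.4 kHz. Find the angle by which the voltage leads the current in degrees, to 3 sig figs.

-84.3°

ω = 2πf = 15080 rad/s
X_L = ωL = 108 Ω
X_C = 1/(ωC) = 197 Ω
Net reactance X = X_L − X_C = -89.7 Ω
Z = 8.90 − j89.7 Ω
|Z| = √(8.90² + 89.7²) = 90.1 Ω
∠Z = arctan(-89.7/8.90) = -84.3°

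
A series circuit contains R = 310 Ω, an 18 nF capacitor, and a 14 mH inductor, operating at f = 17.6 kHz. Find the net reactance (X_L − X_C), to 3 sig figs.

1050 Ω

ω = 2πf = 110600 rad/s
X_L = ωL = 1550 Ω
X_C = 1/(ωC) = 502 Ω
X = 1550 − 502 = 1050 Ω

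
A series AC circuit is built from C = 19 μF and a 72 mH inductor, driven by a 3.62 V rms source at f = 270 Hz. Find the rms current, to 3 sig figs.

39.7 mA

ω = 2πf = 1696 rad/s
X_L = ωL = 122 Ω
X_C = 1/(ωC) = 31.0 Ω
Net reactance X = X_L − X_C = 91.1 Ω
Z = j91.1 Ω
|Z| = √(0² + 91.1²) = 91.1 Ω
I = V/|Z| = 3.62/91.1 = 39.7 mA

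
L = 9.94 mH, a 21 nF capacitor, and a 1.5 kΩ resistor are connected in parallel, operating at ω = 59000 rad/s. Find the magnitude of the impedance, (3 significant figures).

1230 Ω

X_L = ωL = 586 Ω
X_C = 1/(ωC) = 807 Ω
Parallel: admittances add. Y = 1/R + 1/(jωL) + jωC
Y = (0.000667 − j0.000466) S
|Y| = 0.000813 S → |Z| = 1/|Y| = 1230 Ω, ∠Z = −∠Y = 35.0°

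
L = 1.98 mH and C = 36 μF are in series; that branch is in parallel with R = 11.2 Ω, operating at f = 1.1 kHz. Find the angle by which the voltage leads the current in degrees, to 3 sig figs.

49.2°

ω = 2πf = 6912 rad/s
X_L = ωL = 13.7 Ω
X_C = 1/(ωC) = 4.02 Ω
Branch 1: Z₁ = R = 11.2 Ω
Branch 2 (series LC): Z₂ = j(X_L − X_C) = j9.67 Ω
Parallel: Z = Z₁Z₂/(Z₁+Z₂), |Z| = 7.32 Ω, ∠Z = 49.2°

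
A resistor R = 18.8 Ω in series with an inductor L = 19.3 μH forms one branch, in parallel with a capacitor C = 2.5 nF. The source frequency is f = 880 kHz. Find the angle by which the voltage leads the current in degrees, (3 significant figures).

-71.3°

ω = 2πf = 5.529e+06 rad/s
X_L = ωL = 107 Ω
X_C = 1/(ωC) = 72.3 Ω
Branch 1 (R+jX_L): Z₁ = 18.8 + j107 Ω, |Z₁| = 108 Ω
Branch 2 (−jX_C): Z₂ = −j72.3 Ω
Parallel: Z = Z₁Z₂/(Z₁+Z₂), |Z| = 200 Ω, ∠Z = -71.3°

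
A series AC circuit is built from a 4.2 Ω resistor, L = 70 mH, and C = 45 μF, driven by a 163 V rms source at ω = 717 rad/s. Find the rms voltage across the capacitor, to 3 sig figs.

257 V

X_L = ωL = 50.2 Ω
X_C = 1/(ωC) = 31.0 Ω
Net reactance X = X_L − X_C = 19.2 Ω
Z = 4.20 + j19.2 Ω
|Z| = √(4.20² + 19.2²) = 19.7 Ω
I = V/|Z| = 8.29 A
V_C = I·|Z_C| = 8.29 × 31.0 = 257 V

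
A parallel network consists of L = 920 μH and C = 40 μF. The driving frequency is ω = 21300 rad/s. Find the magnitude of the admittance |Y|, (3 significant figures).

801 mS

X_L = ωL = 19.6 Ω
X_C = 1/(ωC) = 1.17 Ω
Parallel: admittances add. Y = 1/(jωL) + jωC
Y = (0 + j0.801) S
|Y| = 0.801 S → |Z| = 1/|Y| = 1.25 Ω, ∠Z = −∠Y = -90.0°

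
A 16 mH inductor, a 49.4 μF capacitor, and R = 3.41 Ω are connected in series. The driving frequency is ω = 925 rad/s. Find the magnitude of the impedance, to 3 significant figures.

7.86 Ω

X_L = ωL = 14.8 Ω
X_C = 1/(ωC) = 21.9 Ω
Net reactance X = X_L − X_C = -7.08 Ω
Z = 3.41 − j7.08 Ω
|Z| = √(3.41² + 7.08²) = 7.86 Ω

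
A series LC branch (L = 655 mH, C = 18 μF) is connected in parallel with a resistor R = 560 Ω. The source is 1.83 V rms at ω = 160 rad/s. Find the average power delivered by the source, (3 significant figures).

X_L = ωL = 105 Ω
X_C = 1/(ωC) = 347 Ω
Branch 1: Z₁ = R = 560 Ω
Branch 2 (series LC): Z₂ = j(X_L − X_C) = −j242 Ω
Parallel: Z = Z₁Z₂/(Z₁+Z₂), |Z| = 222 Ω, ∠Z = -66.6°
I = V/|Z| = 8.23 mA
P = VI cos φ = 1.83 × 0.00823 × cos(-66.6°) = 5.98 mW

5.98 mW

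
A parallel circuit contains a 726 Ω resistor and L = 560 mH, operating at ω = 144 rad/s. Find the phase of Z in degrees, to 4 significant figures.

X_L = ωL = 80.64 Ω
Parallel: admittances add. Y = 1/R + 1/(jωL)
Y = (0.001377 − j0.01240) S
|Y| = 0.01248 S → |Z| = 1/|Y| = 80.15 Ω, ∠Z = −∠Y = 83.66°

83.66°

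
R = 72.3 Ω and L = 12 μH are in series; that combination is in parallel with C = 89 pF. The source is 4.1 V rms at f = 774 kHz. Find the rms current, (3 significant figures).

ω = 2πf = 4.863e+06 rad/s
X_L = ωL = 58.4 Ω
X_C = 1/(ωC) = 2310 Ω
Branch 1 (R+jX_L): Z₁ = 72.3 + j58.4 Ω, |Z₁| = 92.9 Ω
Branch 2 (−jX_C): Z₂ = −j2310 Ω
Parallel: Z = Z₁Z₂/(Z₁+Z₂), |Z| = 95.3 Ω, ∠Z = 37.1°
I = V/|Z| = 4.1/95.3 = 43.0 mA

43.0 mA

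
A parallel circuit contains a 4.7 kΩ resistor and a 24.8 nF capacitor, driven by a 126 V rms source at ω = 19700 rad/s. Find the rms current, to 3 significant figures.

67.1 mA

X_C = 1/(ωC) = 2050 Ω
Parallel: admittances add. Y = 1/R + jωC
Y = (0.000213 + j0.000489) S
|Y| = 0.000533 S → |Z| = 1/|Y| = 1880 Ω, ∠Z = −∠Y = -66.5°
I = V/|Z| = 126/1880 = 67.1 mA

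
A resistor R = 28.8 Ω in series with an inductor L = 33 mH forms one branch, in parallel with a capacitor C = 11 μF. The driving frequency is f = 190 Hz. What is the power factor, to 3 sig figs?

0.962

ω = 2πf = 1194 rad/s
X_L = ωL = 39.4 Ω
X_C = 1/(ωC) = 76.2 Ω
Branch 1 (R+jX_L): Z₁ = 28.8 + j39.4 Ω, |Z₁| = 48.8 Ω
Branch 2 (−jX_C): Z₂ = −j76.2 Ω
Parallel: Z = Z₁Z₂/(Z₁+Z₂), |Z| = 79.6 Ω, ∠Z = 15.8°
cos φ = cos(15.8°) = 0.962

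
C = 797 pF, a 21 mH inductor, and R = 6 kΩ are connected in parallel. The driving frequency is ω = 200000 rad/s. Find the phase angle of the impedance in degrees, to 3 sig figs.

25.3°

X_L = ωL = 4200 Ω
X_C = 1/(ωC) = 6270 Ω
Parallel: admittances add. Y = 1/R + 1/(jωL) + jωC
Y = (0.000167 − j7.87e-05) S
|Y| = 0.000184 S → |Z| = 1/|Y| = 5430 Ω, ∠Z = −∠Y = 25.3°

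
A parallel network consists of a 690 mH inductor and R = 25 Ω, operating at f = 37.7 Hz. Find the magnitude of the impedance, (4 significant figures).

24.71 Ω

ω = 2πf = 236.9 rad/s
X_L = ωL = 163.4 Ω
Parallel: admittances add. Y = 1/R + 1/(jωL)
Y = (0.04000 − j0.006118) S
|Y| = 0.04047 S → |Z| = 1/|Y| = 24.71 Ω, ∠Z = −∠Y = 8.696°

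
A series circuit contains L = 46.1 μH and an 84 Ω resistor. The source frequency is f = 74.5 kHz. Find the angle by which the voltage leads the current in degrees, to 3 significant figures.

ω = 2πf = 468100 rad/s
X_L = ωL = 21.6 Ω
Z = 84.0 + j21.6 Ω
|Z| = √(84.0² + 21.6²) = 86.7 Ω
∠Z = arctan(21.6/84.0) = 14.4°

14.4°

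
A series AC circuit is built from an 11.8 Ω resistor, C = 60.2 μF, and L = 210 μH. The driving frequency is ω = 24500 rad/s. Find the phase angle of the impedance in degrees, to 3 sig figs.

20.7°

X_L = ωL = 5.15 Ω
X_C = 1/(ωC) = 0.678 Ω
Net reactance X = X_L − X_C = 4.47 Ω
Z = 11.8 + j4.47 Ω
|Z| = √(11.8² + 4.47²) = 12.6 Ω
∠Z = arctan(4.47/11.8) = 20.7°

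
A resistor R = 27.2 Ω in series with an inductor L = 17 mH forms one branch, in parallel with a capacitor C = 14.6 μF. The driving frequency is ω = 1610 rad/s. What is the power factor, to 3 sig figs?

X_L = ωL = 27.4 Ω
X_C = 1/(ωC) = 42.5 Ω
Branch 1 (R+jX_L): Z₁ = 27.2 + j27.4 Ω, |Z₁| = 38.6 Ω
Branch 2 (−jX_C): Z₂ = −j42.5 Ω
Parallel: Z = Z₁Z₂/(Z₁+Z₂), |Z| = 52.7 Ω, ∠Z = -15.7°
cos φ = cos(-15.7°) = 0.963

0.963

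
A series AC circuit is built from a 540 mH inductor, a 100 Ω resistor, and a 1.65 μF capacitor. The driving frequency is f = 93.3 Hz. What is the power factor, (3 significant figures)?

ω = 2πf = 586.2 rad/s
X_L = ωL = 317 Ω
X_C = 1/(ωC) = 1030 Ω
Net reactance X = X_L − X_C = -717 Ω
Z = 100 − j717 Ω
|Z| = √(100² + 717²) = 724 Ω
∠Z = arctan(-717/100) = -82.1°
cos φ = cos(-82.1°) = 0.138

0.138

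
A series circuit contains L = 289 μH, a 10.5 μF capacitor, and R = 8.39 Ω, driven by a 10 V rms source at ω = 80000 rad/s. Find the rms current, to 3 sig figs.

X_L = ωL = 23.1 Ω
X_C = 1/(ωC) = 1.19 Ω
Net reactance X = X_L − X_C = 21.9 Ω
Z = 8.39 + j21.9 Ω
|Z| = √(8.39² + 21.9²) = 23.5 Ω
I = V/|Z| = 10/23.5 = 426 mA

426 mA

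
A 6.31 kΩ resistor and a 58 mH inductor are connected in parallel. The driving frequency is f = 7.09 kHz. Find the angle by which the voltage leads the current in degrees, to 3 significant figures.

67.7°

ω = 2πf = 44550 rad/s
X_L = ωL = 2580 Ω
Parallel: admittances add. Y = 1/R + 1/(jωL)
Y = (0.000158 − j0.000387) S
|Y| = 0.000418 S → |Z| = 1/|Y| = 2390 Ω, ∠Z = −∠Y = 67.7°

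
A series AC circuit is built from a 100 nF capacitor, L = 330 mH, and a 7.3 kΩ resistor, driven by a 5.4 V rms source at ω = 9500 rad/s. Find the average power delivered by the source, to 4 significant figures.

3.694 mW

X_L = ωL = 3135 Ω
X_C = 1/(ωC) = 1053 Ω
Net reactance X = X_L − X_C = 2082 Ω
Z = 7300 + j2082 Ω
|Z| = √(7300² + 2082²) = 7591 Ω
∠Z = arctan(2082/7300) = 15.92°
I = V/|Z| = 711.4 μA
P = VI cos φ = 5.4 × 0.0007114 × cos(15.92°) = 3.694 mW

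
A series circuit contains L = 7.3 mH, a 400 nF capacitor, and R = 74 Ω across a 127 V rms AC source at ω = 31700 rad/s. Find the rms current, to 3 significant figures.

X_L = ωL = 231 Ω
X_C = 1/(ωC) = 78.9 Ω
Net reactance X = X_L − X_C = 153 Ω
Z = 74.0 + j153 Ω
|Z| = √(74.0² + 153²) = 170 Ω
I = V/|Z| = 127/170 = 749 mA

749 mA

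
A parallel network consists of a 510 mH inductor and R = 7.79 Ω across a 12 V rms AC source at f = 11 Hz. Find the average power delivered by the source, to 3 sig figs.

ω = 2πf = 69.12 rad/s
X_L = ωL = 35.2 Ω
Parallel: admittances add. Y = 1/R + 1/(jωL)
Y = (0.128 − j0.0284) S
|Y| = 0.131 S → |Z| = 1/|Y| = 7.61 Ω, ∠Z = −∠Y = 12.5°
I = V/|Z| = 1.58 A
P = VI cos φ = 12 × 1.58 × cos(12.5°) = 18.5 W

18.5 W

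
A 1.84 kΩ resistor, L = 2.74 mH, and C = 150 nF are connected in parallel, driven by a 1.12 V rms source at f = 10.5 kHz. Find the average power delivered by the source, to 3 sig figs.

ω = 2πf = 65970 rad/s
X_L = ωL = 181 Ω
X_C = 1/(ωC) = 101 Ω
Parallel: admittances add. Y = 1/R + 1/(jωL) + jωC
Y = (0.000543 + j0.00436) S
|Y| = 0.00440 S → |Z| = 1/|Y| = 227 Ω, ∠Z = −∠Y = -82.9°
I = V/|Z| = 4.93 mA
P = VI cos φ = 1.12 × 0.00493 × cos(-82.9°) = 682 μW

682 μW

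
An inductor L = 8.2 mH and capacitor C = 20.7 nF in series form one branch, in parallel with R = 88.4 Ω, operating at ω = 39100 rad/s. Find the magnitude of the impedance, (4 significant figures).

87.99 Ω

X_L = ωL = 320.6 Ω
X_C = 1/(ωC) = 1236 Ω
Branch 1: Z₁ = R = 88.40 Ω
Branch 2 (series LC): Z₂ = j(X_L − X_C) = −j914.9 Ω
Parallel: Z = Z₁Z₂/(Z₁+Z₂), |Z| = 87.99 Ω, ∠Z = -5.519°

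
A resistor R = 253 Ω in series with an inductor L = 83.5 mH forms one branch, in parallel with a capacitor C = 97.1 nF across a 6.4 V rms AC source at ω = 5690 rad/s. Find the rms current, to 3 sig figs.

X_L = ωL = 475 Ω
X_C = 1/(ωC) = 1810 Ω
Branch 1 (R+jX_L): Z₁ = 253 + j475 Ω, |Z₁| = 538 Ω
Branch 2 (−jX_C): Z₂ = −j1810 Ω
Parallel: Z = Z₁Z₂/(Z₁+Z₂), |Z| = 717 Ω, ∠Z = 51.2°
I = V/|Z| = 6.4/717 = 8.92 mA

8.92 mA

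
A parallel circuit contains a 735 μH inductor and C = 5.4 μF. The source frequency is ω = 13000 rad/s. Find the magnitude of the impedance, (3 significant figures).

X_L = ωL = 9.55 Ω
X_C = 1/(ωC) = 14.2 Ω
Parallel: admittances add. Y = 1/(jωL) + jωC
Y = (0 − j0.0345) S
|Y| = 0.0345 S → |Z| = 1/|Y| = 29.0 Ω, ∠Z = −∠Y = 90.0°

29.0 Ω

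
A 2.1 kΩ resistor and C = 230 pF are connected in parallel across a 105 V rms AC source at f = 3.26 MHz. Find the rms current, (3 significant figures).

ω = 2πf = 2.048e+07 rad/s
X_C = 1/(ωC) = 212 Ω
Parallel: admittances add. Y = 1/R + jωC
Y = (0.000476 + j0.00471) S
|Y| = 0.00474 S → |Z| = 1/|Y| = 211 Ω, ∠Z = −∠Y = -84.2°
I = V/|Z| = 105/211 = 497 mA

497 mA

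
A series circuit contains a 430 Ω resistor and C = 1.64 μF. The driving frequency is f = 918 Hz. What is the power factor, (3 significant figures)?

0.971

ω = 2πf = 5768 rad/s
X_C = 1/(ωC) = 106 Ω
Z = 430 − j106 Ω
|Z| = √(430² + 106²) = 443 Ω
∠Z = arctan(-106/430) = -13.8°
cos φ = cos(-13.8°) = 0.971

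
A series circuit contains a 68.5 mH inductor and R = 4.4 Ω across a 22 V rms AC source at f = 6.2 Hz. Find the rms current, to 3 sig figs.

4.28 A

ω = 2πf = 38.96 rad/s
X_L = ωL = 2.67 Ω
Z = 4.40 + j2.67 Ω
|Z| = √(4.40² + 2.67²) = 5.15 Ω
I = V/|Z| = 22/5.15 = 4.28 A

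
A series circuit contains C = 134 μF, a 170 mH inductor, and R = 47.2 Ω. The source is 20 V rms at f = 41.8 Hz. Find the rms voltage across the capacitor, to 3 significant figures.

11.4 V

ω = 2πf = 262.6 rad/s
X_L = ωL = 44.6 Ω
X_C = 1/(ωC) = 28.4 Ω
Net reactance X = X_L − X_C = 16.2 Ω
Z = 47.2 + j16.2 Ω
|Z| = √(47.2² + 16.2²) = 49.9 Ω
I = V/|Z| = 401 mA
V_C = I·|Z_C| = 0.401 × 28.4 = 11.4 V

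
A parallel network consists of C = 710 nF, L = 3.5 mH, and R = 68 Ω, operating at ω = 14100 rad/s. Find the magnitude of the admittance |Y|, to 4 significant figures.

17.93 mS

X_L = ωL = 49.35 Ω
X_C = 1/(ωC) = 99.89 Ω
Parallel: admittances add. Y = 1/R + 1/(jωL) + jωC
Y = (0.01471 − j0.01025) S
|Y| = 0.01793 S → |Z| = 1/|Y| = 55.78 Ω, ∠Z = −∠Y = 34.88°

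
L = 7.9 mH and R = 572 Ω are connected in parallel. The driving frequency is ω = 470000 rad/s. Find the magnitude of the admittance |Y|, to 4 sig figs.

1.769 mS

X_L = ωL = 3713 Ω
Parallel: admittances add. Y = 1/R + 1/(jωL)
Y = (0.001748 − j0.0002693) S
|Y| = 0.001769 S → |Z| = 1/|Y| = 565.3 Ω, ∠Z = −∠Y = 8.758°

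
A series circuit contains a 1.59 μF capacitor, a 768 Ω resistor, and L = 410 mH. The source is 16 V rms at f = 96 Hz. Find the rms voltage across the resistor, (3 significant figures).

ω = 2πf = 603.2 rad/s
X_L = ωL = 247 Ω
X_C = 1/(ωC) = 1040 Ω
Net reactance X = X_L − X_C = -795 Ω
Z = 768 − j795 Ω
|Z| = √(768² + 795²) = 1110 Ω
I = V/|Z| = 14.5 mA
V_R = I·|Z_R| = 0.0145 × 768 = 11.1 V

11.1 V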